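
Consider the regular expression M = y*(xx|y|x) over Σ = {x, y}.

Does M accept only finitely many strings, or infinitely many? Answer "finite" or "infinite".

infinite

The expression contains a Kleene star applied to a subexpression that matches at least one nonempty string, so it matches strings of unbounded length.
Hence L(M) is infinite.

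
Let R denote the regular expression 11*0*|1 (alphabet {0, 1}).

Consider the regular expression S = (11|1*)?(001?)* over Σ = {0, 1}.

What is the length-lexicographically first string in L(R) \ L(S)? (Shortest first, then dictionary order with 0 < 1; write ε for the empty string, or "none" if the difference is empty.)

10

The string 10 is accepted by R but not by S.
No shorter string lies in the difference, and 10 is the lexicographically first length-2 string in L(R) \ L(S).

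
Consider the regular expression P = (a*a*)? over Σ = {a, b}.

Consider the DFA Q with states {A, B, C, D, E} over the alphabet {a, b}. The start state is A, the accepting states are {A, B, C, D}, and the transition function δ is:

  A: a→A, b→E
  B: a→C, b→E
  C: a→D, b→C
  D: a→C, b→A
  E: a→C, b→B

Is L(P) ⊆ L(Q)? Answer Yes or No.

Yes

Converting the expression P to a DFA (subset construction, then merging equivalent states) gives the minimal DFA with states {p0, p1}, start state p0, accepting states {p0} and transitions p0: a→p0, b→p1; p1: a→p1, b→p1.
Exploring the product automaton P × Q from the start pair (p0, A), following both machines on each input symbol, reaches 6 state pairs: (p0, A), (p1, E), (p1, C), (p1, B), (p1, D), (p1, A).
P accepts in {p0} and Q accepts in {A, B, C, D}. The reachable pairs whose P-component is accepting are (p0, A); in each of them the Q-component is accepting too, so the product for L(P) \ L(Q) (P-component accepting, Q-component rejecting) has no reachable accepting pair and the difference is empty.
Hence every string in L(P) is also in L(Q).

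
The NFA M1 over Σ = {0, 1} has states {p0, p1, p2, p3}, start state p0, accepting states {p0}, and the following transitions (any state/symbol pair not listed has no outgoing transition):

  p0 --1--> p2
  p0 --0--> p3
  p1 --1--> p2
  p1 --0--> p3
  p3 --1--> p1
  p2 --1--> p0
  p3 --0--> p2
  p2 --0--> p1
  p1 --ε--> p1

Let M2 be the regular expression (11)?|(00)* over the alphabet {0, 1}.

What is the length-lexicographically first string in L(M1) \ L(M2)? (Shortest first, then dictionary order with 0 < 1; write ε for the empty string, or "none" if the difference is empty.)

The string 001 is accepted by M1 but not by M2.
No shorter string lies in the difference, and 001 is the lexicographically first length-3 string in L(M1) \ L(M2).

001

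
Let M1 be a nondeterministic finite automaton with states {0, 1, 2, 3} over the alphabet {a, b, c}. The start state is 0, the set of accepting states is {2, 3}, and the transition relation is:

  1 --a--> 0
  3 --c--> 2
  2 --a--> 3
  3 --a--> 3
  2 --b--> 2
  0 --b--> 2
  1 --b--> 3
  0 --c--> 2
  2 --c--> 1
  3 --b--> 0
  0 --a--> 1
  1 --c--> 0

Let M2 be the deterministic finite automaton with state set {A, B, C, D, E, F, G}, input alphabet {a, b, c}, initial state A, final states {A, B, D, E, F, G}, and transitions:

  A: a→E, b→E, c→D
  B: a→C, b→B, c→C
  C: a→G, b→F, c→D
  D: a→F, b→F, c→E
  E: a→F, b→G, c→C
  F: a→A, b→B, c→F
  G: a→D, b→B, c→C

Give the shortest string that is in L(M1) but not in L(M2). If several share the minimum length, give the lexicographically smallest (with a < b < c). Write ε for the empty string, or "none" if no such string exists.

The string abc is accepted by M1 but not by M2.
No shorter string lies in the difference, and abc is the lexicographically first length-3 string in L(M1) \ L(M2).

abc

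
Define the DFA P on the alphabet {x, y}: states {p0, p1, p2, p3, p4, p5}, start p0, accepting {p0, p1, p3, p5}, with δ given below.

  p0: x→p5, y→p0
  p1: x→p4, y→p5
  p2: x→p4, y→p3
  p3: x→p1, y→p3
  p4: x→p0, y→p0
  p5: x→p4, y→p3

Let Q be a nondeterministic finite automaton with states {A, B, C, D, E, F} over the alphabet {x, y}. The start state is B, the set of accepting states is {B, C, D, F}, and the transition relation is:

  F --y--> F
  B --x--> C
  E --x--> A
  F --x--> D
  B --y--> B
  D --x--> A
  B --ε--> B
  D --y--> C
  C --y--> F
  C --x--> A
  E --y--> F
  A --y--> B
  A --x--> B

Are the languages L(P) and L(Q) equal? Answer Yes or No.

Yes

Exploring the product automaton P × Q from the start pair (p0, B), following both machines on each input symbol, reaches 5 state pairs: (p0, B), (p5, C), (p4, A), (p3, F), (p1, D).
P accepts in {p0, p1, p3, p5} and Q accepts in {B, C, D, F}. In every reachable pair the two components are either both accepting — (p0, B), (p5, C), (p3, F), (p1, D) — or both non-accepting, so no string is accepted by exactly one of the machines: L(P) \ L(Q) and L(Q) \ L(P) are both empty.
Hence every string is accepted by P iff it is accepted by Q, and the two languages coincide.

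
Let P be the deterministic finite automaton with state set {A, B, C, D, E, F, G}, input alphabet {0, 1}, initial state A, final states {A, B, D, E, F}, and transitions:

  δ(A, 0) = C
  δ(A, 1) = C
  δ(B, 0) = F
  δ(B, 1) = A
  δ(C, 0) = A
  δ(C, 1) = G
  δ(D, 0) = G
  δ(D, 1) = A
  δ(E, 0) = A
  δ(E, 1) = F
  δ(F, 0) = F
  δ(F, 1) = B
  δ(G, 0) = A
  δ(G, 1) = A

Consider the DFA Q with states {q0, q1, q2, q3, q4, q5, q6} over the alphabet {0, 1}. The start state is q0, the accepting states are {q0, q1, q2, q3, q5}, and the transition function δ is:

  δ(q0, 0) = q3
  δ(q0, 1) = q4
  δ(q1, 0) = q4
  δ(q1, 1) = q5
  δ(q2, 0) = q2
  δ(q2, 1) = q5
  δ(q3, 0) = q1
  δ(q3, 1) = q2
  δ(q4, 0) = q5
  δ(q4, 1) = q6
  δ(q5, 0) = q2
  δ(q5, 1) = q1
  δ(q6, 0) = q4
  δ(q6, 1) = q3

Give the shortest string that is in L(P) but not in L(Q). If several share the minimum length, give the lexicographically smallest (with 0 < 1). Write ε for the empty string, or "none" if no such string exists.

The string 110 is accepted by P but not by Q.
No shorter string lies in the difference, and 110 is the lexicographically first length-3 string in L(P) \ L(Q).

110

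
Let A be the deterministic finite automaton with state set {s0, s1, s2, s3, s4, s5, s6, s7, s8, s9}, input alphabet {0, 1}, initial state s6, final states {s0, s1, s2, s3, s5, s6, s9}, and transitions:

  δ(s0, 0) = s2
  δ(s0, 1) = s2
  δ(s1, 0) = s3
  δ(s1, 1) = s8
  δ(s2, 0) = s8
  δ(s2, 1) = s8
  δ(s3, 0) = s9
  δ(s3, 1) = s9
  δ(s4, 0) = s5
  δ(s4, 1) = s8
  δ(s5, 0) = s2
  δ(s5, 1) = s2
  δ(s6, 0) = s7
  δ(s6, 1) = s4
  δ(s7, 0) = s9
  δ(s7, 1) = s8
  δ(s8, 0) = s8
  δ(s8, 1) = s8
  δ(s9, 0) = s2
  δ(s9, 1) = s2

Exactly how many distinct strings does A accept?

The useful subgraph on states {s2, s4, s5, s6, s7, s9} is acyclic, so L(A) is finite; the longest accepting path visits 4 useful states, giving maximum string length 3.
Counting accepting paths from s6 by length: 1 of length 0, 2 of length 2, 4 of length 3. Total 7.

7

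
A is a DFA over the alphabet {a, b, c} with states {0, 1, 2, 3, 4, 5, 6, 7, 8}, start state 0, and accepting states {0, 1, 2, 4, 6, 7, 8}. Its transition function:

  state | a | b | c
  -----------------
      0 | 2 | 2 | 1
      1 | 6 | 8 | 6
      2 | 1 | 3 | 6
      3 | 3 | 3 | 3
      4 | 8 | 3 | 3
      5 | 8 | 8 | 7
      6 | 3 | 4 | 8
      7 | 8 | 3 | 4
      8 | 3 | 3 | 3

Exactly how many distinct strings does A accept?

41

The useful subgraph on states {0, 1, 2, 4, 6, 8} is acyclic, so L(A) is finite; the longest accepting path visits 6 useful states, giving maximum string length 5.
Counting accepting paths from 0 by length: 1 of length 0, 3 of length 1, 7 of length 2, 14 of length 3, 12 of length 4, 4 of length 5. Total 41.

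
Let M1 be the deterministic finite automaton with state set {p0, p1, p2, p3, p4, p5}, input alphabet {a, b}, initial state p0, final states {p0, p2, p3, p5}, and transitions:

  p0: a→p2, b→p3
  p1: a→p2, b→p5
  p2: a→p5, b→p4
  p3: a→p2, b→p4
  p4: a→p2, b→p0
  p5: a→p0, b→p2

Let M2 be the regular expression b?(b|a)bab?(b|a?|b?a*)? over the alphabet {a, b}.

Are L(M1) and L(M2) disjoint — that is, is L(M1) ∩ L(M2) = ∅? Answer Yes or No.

No

The string aba is accepted by both M1 and M2.
Hence L(M1) ∩ L(M2) ≠ ∅.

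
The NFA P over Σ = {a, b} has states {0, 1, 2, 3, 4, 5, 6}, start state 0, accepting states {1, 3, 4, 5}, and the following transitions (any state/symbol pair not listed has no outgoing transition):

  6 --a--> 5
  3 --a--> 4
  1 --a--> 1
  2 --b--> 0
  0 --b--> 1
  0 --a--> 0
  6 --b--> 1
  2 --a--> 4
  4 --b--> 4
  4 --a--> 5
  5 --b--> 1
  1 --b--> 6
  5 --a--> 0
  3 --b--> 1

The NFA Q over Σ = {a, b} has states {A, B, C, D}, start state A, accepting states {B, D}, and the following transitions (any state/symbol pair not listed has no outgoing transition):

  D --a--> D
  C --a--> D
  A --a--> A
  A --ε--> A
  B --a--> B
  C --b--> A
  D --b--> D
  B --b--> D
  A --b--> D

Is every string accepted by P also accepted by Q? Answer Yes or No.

Exploring the product automaton P × Q from the start pair (0, A), following both machines on each input symbol, reaches 5 state pairs: (0, A), (1, D), (6, D), (5, D), (0, D).
P accepts in {1, 3, 4, 5} and Q accepts in {B, D}. The reachable pairs whose P-component is accepting are (1, D), (5, D); in each of them the Q-component is accepting too, so the product for L(P) \ L(Q) (P-component accepting, Q-component rejecting) has no reachable accepting pair and the difference is empty.
Hence every string in L(P) is also in L(Q).

Yes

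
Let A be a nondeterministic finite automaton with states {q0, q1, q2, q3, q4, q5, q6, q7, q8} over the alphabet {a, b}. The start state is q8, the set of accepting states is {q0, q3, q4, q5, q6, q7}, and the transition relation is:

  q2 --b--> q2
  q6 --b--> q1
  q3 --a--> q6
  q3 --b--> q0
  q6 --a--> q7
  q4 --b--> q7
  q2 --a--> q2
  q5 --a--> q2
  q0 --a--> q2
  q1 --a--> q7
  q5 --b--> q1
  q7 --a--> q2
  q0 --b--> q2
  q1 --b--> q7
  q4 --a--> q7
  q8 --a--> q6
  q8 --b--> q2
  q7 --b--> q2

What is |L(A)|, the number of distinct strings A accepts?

The useful subgraph on states {q1, q6, q7, q8} is acyclic, so L(A) is finite; the longest accepting path visits 4 useful states, giving maximum string length 3.
Counting accepting paths from q8 by length: 1 of length 1, 1 of length 2, 2 of length 3. Total 4.

4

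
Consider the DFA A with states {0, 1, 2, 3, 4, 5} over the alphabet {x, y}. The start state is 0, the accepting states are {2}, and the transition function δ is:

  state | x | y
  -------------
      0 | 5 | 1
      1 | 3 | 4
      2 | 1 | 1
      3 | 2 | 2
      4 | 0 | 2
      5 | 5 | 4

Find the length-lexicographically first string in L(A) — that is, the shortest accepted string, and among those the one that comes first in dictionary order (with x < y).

xyy

A breadth-first search from 0 reaches an accepting state first via the path 0 → 5 → 4 → 2 on input xyy.
No string of length < 3 is accepted (BFS exhausts all shorter strings without reaching an accepting state), and xyy is the lexicographically least accepting string of length 3.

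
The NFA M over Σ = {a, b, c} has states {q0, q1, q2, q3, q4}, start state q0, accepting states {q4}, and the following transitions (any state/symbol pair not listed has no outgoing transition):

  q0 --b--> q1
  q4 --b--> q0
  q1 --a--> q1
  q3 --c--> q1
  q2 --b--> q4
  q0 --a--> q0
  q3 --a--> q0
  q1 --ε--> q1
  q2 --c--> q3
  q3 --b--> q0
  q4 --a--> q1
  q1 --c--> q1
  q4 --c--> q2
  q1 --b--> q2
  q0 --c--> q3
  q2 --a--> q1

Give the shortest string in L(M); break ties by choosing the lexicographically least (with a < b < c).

bbb

A breadth-first search from q0 reaches an accepting state first via the path q0 → q1 → q2 → q4 on input bbb.
No string of length < 3 is accepted (BFS exhausts all shorter strings without reaching an accepting state), and bbb is the lexicographically least accepting string of length 3.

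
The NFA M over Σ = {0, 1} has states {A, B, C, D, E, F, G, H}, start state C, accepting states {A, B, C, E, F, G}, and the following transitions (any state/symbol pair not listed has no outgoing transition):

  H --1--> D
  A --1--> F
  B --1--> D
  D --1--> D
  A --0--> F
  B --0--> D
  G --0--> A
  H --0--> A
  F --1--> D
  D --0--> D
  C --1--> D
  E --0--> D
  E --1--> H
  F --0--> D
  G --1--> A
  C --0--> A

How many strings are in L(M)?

4

The useful subgraph on states {A, C, F} is acyclic, so L(M) is finite; the longest accepting path visits 3 useful states, giving maximum string length 2.
Counting accepting paths from C by length: 1 of length 0, 1 of length 1, 2 of length 2. Total 4.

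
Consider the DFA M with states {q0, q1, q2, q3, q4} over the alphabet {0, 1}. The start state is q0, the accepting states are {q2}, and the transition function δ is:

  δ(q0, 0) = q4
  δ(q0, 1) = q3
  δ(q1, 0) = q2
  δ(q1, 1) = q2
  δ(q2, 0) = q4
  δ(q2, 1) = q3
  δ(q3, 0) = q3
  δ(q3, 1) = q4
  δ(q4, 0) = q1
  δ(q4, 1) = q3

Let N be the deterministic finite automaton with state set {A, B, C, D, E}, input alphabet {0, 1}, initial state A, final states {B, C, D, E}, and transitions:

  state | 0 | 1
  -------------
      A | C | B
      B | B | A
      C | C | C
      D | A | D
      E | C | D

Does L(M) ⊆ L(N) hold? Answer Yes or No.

Yes

Exploring the product automaton M × N from the start pair (q0, A), following both machines on each input symbol, reaches 7 state pairs: (q0, A), (q4, C), (q3, B), (q1, C), (q3, C), (q4, A), (q2, C).
M accepts in {q2} and N accepts in {B, C, D, E}. The reachable pairs whose M-component is accepting are (q2, C); in each of them the N-component is accepting too, so the product for L(M) \ L(N) (M-component accepting, N-component rejecting) has no reachable accepting pair and the difference is empty.
Hence every string in L(M) is also in L(N).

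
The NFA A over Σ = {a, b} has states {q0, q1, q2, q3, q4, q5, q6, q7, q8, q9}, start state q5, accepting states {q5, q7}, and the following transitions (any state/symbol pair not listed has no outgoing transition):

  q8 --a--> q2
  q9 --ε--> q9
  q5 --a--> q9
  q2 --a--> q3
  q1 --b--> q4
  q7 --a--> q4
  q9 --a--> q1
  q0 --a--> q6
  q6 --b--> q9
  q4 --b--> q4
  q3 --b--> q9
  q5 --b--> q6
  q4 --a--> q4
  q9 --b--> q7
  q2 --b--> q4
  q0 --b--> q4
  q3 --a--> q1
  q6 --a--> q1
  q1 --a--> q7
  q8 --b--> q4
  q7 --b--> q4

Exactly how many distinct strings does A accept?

6

The useful subgraph on states {q1, q5, q6, q7, q9} is acyclic, so L(A) is finite; the longest accepting path visits 5 useful states, giving maximum string length 4.
Counting accepting paths from q5 by length: 1 of length 0, 1 of length 2, 3 of length 3, 1 of length 4. Total 6.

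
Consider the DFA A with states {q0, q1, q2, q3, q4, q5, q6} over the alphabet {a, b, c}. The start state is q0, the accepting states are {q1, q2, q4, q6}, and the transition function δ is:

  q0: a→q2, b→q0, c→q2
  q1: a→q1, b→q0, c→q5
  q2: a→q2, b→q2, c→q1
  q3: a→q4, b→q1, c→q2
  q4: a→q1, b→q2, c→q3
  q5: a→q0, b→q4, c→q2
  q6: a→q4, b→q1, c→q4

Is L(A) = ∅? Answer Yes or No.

No

The string a is accepted: the run q0 → q2 ends in the accepting state q2.
Since at least one string is accepted, L(A) is not empty.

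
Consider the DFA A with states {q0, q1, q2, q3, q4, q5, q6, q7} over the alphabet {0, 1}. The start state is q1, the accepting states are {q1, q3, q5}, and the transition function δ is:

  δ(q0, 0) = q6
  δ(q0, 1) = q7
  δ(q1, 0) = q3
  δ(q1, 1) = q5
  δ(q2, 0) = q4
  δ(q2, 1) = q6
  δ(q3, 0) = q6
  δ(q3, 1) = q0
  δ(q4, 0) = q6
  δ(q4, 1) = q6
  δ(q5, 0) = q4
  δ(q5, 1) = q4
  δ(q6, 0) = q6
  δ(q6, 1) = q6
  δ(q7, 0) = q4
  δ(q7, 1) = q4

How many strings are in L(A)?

3

The useful subgraph on states {q1, q3, q5} is acyclic, so L(A) is finite; the longest accepting path visits 2 useful states, giving maximum string length 1.
Counting accepting paths from q1 by length: 1 of length 0, 2 of length 1. Total 3.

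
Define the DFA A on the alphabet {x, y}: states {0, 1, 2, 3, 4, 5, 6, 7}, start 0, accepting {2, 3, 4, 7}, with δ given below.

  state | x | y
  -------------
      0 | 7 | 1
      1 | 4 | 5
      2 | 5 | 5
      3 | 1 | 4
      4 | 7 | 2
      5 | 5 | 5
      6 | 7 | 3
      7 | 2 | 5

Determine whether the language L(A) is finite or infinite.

finite

The useful states (reachable from 0 and able to reach an accepting state) are {0, 1, 2, 4, 7}.
Restricted to these states the transition graph has no cycle, so every accepting path has bounded length and L is finite.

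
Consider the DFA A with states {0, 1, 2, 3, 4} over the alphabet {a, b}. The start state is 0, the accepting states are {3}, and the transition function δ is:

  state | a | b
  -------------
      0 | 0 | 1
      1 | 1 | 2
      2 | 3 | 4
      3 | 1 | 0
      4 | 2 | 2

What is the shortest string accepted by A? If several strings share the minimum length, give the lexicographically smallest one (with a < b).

A breadth-first search from 0 reaches an accepting state first via the path 0 → 1 → 2 → 3 on input bba.
No string of length < 3 is accepted (BFS exhausts all shorter strings without reaching an accepting state), and bba is the lexicographically least accepting string of length 3.

bba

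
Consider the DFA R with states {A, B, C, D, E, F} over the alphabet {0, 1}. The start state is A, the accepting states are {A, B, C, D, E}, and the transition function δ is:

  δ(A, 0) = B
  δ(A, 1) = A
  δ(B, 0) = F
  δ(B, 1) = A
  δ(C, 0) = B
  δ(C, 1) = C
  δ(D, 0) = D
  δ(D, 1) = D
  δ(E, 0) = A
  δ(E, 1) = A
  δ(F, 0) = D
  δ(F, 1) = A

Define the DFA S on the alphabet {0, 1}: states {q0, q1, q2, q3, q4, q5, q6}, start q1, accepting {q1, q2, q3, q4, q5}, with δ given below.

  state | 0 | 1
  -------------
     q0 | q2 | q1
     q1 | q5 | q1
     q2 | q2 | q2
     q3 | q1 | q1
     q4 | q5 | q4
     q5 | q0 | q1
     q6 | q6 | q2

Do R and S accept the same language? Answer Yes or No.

Yes

Exploring the product automaton R × S from the start pair (A, q1), following both machines on each input symbol, reaches 4 state pairs: (A, q1), (B, q5), (F, q0), (D, q2).
R accepts in {A, B, C, D, E} and S accepts in {q1, q2, q3, q4, q5}. In every reachable pair the two components are either both accepting — (A, q1), (B, q5), (D, q2) — or both non-accepting, so no string is accepted by exactly one of the machines: L(R) \ L(S) and L(S) \ L(R) are both empty.
Hence every string is accepted by R iff it is accepted by S, and the two languages coincide.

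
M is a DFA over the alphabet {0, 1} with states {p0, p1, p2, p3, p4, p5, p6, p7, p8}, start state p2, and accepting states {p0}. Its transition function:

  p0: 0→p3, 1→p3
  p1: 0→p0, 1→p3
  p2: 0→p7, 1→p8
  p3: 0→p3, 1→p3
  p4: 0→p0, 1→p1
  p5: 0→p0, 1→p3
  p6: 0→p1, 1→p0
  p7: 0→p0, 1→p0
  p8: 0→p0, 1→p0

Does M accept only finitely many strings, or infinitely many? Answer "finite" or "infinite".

finite

The useful states (reachable from p2 and able to reach an accepting state) are {p0, p2, p7, p8}.
Restricted to these states the transition graph has no cycle, so every accepting path has bounded length and L is finite.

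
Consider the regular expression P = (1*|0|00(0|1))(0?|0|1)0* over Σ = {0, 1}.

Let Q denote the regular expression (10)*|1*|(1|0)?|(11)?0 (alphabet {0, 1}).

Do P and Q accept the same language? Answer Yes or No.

The string 00 is accepted by P but rejected by Q.
So L(P) ≠ L(Q).

No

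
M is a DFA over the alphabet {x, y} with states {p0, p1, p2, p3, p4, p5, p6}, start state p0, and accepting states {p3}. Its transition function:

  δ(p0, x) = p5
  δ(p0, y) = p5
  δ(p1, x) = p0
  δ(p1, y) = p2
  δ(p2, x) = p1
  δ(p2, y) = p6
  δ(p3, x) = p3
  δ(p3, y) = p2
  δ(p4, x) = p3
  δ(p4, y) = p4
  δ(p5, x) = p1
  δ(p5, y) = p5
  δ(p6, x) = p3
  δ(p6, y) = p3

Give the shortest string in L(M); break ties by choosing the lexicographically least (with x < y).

xxyyx

A breadth-first search from p0 reaches an accepting state first via the path p0 → p5 → p1 → p2 → p6 → p3 on input xxyyx.
No string of length < 5 is accepted (BFS exhausts all shorter strings without reaching an accepting state), and xxyyx is the lexicographically least accepting string of length 5.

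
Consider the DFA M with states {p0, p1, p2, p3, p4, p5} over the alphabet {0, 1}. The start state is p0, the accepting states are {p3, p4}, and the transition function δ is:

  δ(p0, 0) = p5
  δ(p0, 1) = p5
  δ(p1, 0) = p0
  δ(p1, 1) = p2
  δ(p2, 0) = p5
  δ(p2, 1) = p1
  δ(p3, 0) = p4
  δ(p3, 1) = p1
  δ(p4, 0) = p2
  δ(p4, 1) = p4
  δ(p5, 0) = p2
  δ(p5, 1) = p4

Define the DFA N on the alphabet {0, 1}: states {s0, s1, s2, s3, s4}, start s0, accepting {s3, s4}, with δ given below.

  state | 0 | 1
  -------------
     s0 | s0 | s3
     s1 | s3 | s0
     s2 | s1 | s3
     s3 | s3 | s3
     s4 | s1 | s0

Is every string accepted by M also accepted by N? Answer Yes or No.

Yes

Exploring the product automaton M × N from the start pair (p0, s0), following both machines on each input symbol, reaches 8 state pairs: (p0, s0), (p5, s0), (p5, s3), (p2, s0), (p4, s3), (p2, s3), (p1, s3), (p0, s3).
M accepts in {p3, p4} and N accepts in {s3, s4}. The reachable pairs whose M-component is accepting are (p4, s3); in each of them the N-component is accepting too, so the product for L(M) \ L(N) (M-component accepting, N-component rejecting) has no reachable accepting pair and the difference is empty.
Hence every string in L(M) is also in L(N).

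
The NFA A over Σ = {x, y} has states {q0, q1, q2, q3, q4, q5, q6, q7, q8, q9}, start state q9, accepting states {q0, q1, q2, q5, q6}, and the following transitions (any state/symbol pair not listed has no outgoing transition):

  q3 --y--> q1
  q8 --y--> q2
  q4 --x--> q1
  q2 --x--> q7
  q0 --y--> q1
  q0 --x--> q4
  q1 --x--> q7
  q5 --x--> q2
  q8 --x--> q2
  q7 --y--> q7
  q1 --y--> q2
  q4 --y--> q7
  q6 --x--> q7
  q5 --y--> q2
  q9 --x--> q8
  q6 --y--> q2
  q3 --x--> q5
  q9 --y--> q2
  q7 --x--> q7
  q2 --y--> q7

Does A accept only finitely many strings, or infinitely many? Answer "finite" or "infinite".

The useful states (reachable from q9 and able to reach an accepting state) are {q2, q8, q9}.
Restricted to these states the transition graph has no cycle, so every accepting path has bounded length and L is finite.

finite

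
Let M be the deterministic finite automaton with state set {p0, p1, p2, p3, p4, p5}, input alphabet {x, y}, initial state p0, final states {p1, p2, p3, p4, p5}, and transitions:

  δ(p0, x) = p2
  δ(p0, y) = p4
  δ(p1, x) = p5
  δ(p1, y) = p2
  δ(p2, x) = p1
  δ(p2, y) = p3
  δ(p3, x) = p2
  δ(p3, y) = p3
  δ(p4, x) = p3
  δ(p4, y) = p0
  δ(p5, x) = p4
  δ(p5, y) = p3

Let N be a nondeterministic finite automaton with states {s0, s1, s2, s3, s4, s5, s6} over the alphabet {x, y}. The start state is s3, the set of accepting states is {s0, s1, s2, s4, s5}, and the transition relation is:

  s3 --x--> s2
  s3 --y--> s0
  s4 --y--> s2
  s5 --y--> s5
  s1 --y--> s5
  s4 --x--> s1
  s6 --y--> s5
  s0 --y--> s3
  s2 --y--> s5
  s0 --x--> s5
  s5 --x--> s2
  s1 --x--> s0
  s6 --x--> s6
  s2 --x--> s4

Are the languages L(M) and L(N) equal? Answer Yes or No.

Yes

Exploring the product automaton M × N from the start pair (p0, s3), following both machines on each input symbol, reaches 6 state pairs: (p0, s3), (p2, s2), (p4, s0), (p1, s4), (p3, s5), (p5, s1).
M accepts in {p1, p2, p3, p4, p5} and N accepts in {s0, s1, s2, s4, s5}. In every reachable pair the two components are either both accepting — (p2, s2), (p4, s0), (p1, s4), (p3, s5), (p5, s1) — or both non-accepting, so no string is accepted by exactly one of the machines: L(M) \ L(N) and L(N) \ L(M) are both empty.
Hence every string is accepted by M iff it is accepted by N, and the two languages coincide.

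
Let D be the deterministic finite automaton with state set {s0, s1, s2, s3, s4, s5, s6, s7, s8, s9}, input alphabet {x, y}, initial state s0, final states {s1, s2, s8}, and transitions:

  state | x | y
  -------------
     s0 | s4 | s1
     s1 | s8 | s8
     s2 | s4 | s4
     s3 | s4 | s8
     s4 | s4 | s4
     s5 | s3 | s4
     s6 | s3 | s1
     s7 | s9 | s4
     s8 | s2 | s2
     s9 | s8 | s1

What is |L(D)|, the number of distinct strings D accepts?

The useful subgraph on states {s0, s1, s2, s8} is acyclic, so L(D) is finite; the longest accepting path visits 4 useful states, giving maximum string length 3.
Counting accepting paths from s0 by length: 1 of length 1, 2 of length 2, 4 of length 3. Total 7.

7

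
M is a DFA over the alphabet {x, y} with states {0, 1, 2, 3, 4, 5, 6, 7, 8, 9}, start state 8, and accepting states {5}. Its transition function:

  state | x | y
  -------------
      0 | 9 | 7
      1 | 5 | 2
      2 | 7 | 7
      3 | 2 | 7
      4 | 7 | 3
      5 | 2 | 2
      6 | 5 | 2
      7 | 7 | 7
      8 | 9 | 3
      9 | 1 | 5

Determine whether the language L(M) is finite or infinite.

finite

The useful states (reachable from 8 and able to reach an accepting state) are {1, 5, 8, 9}.
Restricted to these states the transition graph has no cycle, so every accepting path has bounded length and L is finite.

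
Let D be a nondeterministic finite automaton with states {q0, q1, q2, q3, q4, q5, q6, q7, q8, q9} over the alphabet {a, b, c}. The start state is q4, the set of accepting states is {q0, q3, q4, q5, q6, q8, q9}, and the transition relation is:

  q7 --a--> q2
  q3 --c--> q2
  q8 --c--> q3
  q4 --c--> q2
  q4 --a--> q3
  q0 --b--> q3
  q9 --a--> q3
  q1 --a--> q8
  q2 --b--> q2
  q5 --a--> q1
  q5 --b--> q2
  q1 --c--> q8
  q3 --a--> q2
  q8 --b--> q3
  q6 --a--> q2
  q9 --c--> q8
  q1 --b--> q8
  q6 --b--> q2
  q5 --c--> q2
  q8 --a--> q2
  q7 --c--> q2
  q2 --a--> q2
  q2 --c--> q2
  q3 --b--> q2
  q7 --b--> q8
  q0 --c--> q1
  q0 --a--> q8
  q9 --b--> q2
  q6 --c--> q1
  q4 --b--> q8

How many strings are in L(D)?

5

The useful subgraph on states {q3, q4, q8} is acyclic, so L(D) is finite; the longest accepting path visits 3 useful states, giving maximum string length 2.
Counting accepting paths from q4 by length: 1 of length 0, 2 of length 1, 2 of length 2. Total 5.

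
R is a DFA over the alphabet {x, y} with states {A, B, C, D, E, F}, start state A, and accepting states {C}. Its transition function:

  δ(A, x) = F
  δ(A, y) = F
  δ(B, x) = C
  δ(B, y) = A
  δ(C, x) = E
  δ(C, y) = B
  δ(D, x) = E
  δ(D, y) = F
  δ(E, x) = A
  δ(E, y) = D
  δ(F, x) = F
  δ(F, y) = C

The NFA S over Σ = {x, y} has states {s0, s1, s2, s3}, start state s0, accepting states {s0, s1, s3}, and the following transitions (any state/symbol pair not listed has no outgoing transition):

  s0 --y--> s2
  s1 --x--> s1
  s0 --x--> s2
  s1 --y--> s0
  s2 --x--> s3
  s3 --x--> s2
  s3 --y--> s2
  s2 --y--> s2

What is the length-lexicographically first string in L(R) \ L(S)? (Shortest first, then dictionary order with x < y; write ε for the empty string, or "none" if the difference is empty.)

The string xy is accepted by R but not by S.
No shorter string lies in the difference, and xy is the lexicographically first length-2 string in L(R) \ L(S).

xy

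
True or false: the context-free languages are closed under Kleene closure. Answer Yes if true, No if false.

If S₁ is the start symbol of a grammar for L, the grammar with new start symbol S and productions S → S₁S | ε generates L*.
So the context-free languages are closed under Kleene star.

Yes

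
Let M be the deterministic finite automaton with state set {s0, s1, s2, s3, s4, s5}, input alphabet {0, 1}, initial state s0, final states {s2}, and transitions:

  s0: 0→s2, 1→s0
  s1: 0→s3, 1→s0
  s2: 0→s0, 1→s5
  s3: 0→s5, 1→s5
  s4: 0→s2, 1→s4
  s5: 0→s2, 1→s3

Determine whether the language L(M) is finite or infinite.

infinite

State s0 is reachable from the start and can reach an accepting state, and it lies on the cycle s0 → s0.
Traversing that cycle any number of times yields accepted strings of unbounded length, so the language is infinite.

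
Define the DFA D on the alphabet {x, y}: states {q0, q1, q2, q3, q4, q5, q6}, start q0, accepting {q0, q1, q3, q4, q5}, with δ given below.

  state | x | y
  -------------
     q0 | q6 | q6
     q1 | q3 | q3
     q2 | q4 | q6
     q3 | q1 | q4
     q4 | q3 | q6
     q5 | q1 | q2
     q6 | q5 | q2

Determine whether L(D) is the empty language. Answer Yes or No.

No

The empty string ε is accepted: the run q0 ends in the accepting state q0.
Since at least one string is accepted, L(D) is not empty.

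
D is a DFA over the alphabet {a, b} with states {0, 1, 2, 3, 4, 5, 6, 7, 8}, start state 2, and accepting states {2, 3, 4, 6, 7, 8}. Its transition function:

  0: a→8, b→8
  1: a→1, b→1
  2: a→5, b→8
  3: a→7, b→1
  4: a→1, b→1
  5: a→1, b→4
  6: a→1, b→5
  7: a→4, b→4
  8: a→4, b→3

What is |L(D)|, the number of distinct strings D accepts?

The useful subgraph on states {2, 3, 4, 5, 7, 8} is acyclic, so L(D) is finite; the longest accepting path visits 5 useful states, giving maximum string length 4.
Counting accepting paths from 2 by length: 1 of length 0, 1 of length 1, 3 of length 2, 1 of length 3, 2 of length 4. Total 8.

8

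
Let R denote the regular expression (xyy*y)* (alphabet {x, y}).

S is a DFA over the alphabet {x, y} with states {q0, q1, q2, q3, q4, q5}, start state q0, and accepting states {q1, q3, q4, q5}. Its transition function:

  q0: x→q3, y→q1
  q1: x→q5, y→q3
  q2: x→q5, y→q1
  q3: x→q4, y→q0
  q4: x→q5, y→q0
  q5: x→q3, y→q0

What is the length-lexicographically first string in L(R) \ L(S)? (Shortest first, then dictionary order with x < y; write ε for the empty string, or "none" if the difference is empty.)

The empty string ε is accepted by R but not by S.
Since ε is the unique shortest string, it is the required witness.

ε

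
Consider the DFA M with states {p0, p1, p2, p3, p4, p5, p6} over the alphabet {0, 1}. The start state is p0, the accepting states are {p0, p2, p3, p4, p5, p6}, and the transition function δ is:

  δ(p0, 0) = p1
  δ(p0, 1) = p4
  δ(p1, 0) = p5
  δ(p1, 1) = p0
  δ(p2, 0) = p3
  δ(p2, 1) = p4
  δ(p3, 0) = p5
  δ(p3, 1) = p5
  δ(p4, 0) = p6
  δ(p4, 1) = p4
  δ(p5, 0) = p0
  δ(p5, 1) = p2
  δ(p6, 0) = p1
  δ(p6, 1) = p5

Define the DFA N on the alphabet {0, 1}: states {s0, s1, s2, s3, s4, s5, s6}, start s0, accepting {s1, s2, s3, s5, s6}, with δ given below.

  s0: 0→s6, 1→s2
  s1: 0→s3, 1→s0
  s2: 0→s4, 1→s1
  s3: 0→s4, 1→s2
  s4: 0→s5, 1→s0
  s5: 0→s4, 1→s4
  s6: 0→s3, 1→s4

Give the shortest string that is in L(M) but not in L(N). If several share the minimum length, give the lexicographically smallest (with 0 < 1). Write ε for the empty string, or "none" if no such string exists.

The empty string ε is accepted by M but not by N.
Since ε is the unique shortest string, it is the required witness.

ε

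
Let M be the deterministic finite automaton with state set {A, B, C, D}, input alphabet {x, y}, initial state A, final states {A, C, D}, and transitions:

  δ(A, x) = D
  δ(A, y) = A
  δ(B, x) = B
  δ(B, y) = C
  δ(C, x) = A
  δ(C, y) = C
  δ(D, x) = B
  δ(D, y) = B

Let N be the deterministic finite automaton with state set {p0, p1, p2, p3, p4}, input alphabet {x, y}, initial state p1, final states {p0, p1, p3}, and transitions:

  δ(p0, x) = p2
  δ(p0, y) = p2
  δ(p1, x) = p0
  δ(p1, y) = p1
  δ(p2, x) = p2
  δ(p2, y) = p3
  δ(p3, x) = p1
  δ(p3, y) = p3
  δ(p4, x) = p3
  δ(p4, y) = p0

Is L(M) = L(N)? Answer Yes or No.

Yes

Exploring the product automaton M × N from the start pair (A, p1), following both machines on each input symbol, reaches 4 state pairs: (A, p1), (D, p0), (B, p2), (C, p3).
M accepts in {A, C, D} and N accepts in {p0, p1, p3}. In every reachable pair the two components are either both accepting — (A, p1), (D, p0), (C, p3) — or both non-accepting, so no string is accepted by exactly one of the machines: L(M) \ L(N) and L(N) \ L(M) are both empty.
Hence every string is accepted by M iff it is accepted by N, and the two languages coincide.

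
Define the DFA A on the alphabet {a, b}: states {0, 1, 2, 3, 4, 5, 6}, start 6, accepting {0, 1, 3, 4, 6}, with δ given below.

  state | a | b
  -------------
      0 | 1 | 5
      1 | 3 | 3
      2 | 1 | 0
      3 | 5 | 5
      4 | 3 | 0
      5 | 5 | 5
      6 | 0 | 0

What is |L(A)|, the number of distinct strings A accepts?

9

The useful subgraph on states {0, 1, 3, 6} is acyclic, so L(A) is finite; the longest accepting path visits 4 useful states, giving maximum string length 3.
Counting accepting paths from 6 by length: 1 of length 0, 2 of length 1, 2 of length 2, 4 of length 3. Total 9.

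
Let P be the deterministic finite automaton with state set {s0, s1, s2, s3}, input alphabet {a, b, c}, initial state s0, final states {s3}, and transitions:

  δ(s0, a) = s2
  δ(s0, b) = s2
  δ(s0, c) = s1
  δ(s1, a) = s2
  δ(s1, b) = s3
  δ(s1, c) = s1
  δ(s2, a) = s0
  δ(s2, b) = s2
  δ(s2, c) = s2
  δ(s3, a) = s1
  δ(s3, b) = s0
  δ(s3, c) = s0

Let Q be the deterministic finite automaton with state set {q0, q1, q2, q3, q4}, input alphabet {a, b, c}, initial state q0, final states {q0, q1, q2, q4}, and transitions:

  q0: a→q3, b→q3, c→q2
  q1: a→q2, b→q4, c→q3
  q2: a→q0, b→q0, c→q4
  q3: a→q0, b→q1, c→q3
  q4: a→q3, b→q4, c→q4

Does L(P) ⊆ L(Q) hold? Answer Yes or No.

Exploring the product automaton P × Q from the start pair (s0, q0), following both machines on each input symbol, reaches 15 state pairs: (s0, q0), (s2, q3), (s1, q2), (s2, q1), (s2, q0), (s3, q0), (s1, q4), (s0, q2), (s2, q4), (s0, q3), (s2, q2), (s1, q3), (s3, q4), (s3, q1), (s0, q4).
P accepts in {s3} and Q accepts in {q0, q1, q2, q4}. The reachable pairs whose P-component is accepting are (s3, q0), (s3, q4), (s3, q1); in each of them the Q-component is accepting too, so the product for L(P) \ L(Q) (P-component accepting, Q-component rejecting) has no reachable accepting pair and the difference is empty.
Hence every string in L(P) is also in L(Q).

Yes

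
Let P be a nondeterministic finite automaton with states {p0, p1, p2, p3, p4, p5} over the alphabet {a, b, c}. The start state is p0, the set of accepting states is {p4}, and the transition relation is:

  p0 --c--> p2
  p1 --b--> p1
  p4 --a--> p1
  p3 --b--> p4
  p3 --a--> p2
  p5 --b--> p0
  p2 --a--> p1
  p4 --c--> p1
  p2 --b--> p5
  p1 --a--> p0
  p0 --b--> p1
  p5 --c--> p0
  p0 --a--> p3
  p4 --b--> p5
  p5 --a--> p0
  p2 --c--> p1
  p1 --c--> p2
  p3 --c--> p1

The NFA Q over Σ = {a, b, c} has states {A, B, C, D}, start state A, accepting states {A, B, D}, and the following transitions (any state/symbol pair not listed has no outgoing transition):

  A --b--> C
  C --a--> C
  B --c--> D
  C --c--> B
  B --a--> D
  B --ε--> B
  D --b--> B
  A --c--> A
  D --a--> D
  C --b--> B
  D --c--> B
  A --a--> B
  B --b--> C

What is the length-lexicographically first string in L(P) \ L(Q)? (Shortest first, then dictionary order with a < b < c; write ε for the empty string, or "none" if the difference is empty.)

ab

The string ab is accepted by P but not by Q.
No shorter string lies in the difference, and ab is the lexicographically first length-2 string in L(P) \ L(Q).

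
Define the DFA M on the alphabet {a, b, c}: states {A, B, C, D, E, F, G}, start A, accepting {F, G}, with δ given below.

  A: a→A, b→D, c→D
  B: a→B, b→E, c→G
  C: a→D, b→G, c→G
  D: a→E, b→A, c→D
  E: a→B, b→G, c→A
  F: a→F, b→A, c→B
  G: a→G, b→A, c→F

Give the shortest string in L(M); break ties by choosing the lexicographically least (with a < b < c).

bab

A breadth-first search from A reaches an accepting state first via the path A → D → E → G on input bab.
No string of length < 3 is accepted (BFS exhausts all shorter strings without reaching an accepting state), and bab is the lexicographically least accepting string of length 3.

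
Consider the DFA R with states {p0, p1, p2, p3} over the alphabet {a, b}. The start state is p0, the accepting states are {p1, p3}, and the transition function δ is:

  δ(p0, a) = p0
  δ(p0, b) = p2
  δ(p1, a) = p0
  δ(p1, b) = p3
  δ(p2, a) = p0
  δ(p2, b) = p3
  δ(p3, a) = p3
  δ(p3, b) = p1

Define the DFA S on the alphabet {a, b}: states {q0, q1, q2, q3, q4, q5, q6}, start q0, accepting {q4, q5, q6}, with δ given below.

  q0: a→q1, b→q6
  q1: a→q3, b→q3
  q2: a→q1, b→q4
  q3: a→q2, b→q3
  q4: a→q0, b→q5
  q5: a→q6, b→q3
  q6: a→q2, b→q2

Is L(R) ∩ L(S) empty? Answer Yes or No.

No

The string bbb is accepted by both R and S.
Hence L(R) ∩ L(S) ≠ ∅.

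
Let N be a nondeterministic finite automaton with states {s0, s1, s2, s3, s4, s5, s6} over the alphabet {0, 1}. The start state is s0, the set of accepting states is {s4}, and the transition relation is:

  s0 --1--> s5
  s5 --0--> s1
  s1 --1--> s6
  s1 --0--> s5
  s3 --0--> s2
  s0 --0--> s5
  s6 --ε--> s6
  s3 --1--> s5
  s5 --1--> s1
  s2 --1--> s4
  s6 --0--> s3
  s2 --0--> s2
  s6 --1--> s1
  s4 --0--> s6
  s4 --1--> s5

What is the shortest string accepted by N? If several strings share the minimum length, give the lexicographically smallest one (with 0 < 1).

A breadth-first search from s0 reaches an accepting state first via the path s0 → s5 → s1 → s6 → s3 → s2 → s4 on input 001001.
No string of length < 6 is accepted (BFS exhausts all shorter strings without reaching an accepting state), and 001001 is the lexicographically least accepting string of length 6.

001001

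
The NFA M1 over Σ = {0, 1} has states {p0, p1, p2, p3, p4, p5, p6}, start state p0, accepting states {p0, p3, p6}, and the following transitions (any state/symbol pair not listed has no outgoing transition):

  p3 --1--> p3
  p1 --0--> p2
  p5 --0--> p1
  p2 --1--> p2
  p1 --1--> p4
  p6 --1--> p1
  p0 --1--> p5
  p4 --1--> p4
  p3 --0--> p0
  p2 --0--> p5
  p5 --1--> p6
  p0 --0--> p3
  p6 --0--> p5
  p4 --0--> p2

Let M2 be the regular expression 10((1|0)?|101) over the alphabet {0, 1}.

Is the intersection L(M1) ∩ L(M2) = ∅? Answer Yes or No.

Yes

Converting the expression M2 to a DFA (subset construction, then merging equivalent states) gives the minimal DFA with states {r0, r1, r2, r3, r4, r5, r6}, start state r0, accepting states {r3, r4, r5} and transitions r0: 0→r1, 1→r2; r1: 0→r1, 1→r1; r2: 0→r3, 1→r1; r3: 0→r4, 1→r5; r4: 0→r1, 1→r1; r5: 0→r6, 1→r1; r6: 0→r1, 1→r4.
Exploring the product automaton M1 × M2 from the start pair (p0, r0), following both machines on each input symbol, reaches 13 state pairs: (p0, r0), (p3, r1), (p5, r2), (p0, r1), (p1, r3), (p6, r1), (p5, r1), (p2, r4), (p4, r5), (p1, r1), (p2, r1), (p2, r6), (p4, r1).
M1 accepts in {p0, p3, p6} and M2 accepts in {r3, r4, r5}; no reachable pair has both components accepting, so no string drives both machines to acceptance simultaneously and L(M1) ∩ L(M2) = ∅.
So no string is accepted by both, and the intersection is empty.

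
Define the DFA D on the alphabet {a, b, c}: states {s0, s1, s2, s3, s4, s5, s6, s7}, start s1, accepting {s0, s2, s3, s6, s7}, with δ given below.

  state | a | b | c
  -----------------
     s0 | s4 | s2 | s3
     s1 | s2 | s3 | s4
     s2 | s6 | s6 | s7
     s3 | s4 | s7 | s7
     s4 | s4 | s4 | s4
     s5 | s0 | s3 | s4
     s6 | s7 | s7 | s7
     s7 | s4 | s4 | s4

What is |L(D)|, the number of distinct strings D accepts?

The useful subgraph on states {s1, s2, s3, s6, s7} is acyclic, so L(D) is finite; the longest accepting path visits 4 useful states, giving maximum string length 3.
Counting accepting paths from s1 by length: 2 of length 1, 5 of length 2, 6 of length 3. Total 13.

13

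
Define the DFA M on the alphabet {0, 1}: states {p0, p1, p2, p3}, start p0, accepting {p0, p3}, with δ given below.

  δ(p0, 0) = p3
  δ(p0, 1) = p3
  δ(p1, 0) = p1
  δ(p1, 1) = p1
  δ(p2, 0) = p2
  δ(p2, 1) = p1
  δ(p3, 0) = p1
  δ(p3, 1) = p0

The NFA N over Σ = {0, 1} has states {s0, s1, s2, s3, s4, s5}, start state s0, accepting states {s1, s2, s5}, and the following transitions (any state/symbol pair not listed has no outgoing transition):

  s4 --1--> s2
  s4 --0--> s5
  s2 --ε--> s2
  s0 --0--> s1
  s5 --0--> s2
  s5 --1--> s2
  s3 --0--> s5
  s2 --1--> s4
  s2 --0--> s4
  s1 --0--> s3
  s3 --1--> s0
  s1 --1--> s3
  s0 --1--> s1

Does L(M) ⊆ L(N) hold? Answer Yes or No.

No

The empty string ε is in L(M) but not in L(N).
So L(M) ⊄ L(N).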